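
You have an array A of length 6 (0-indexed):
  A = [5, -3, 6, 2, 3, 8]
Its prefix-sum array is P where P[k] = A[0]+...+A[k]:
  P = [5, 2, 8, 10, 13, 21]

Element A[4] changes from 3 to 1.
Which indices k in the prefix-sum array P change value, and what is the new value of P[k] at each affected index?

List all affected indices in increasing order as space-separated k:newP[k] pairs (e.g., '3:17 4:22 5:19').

Answer: 4:11 5:19

Derivation:
P[k] = A[0] + ... + A[k]
P[k] includes A[4] iff k >= 4
Affected indices: 4, 5, ..., 5; delta = -2
  P[4]: 13 + -2 = 11
  P[5]: 21 + -2 = 19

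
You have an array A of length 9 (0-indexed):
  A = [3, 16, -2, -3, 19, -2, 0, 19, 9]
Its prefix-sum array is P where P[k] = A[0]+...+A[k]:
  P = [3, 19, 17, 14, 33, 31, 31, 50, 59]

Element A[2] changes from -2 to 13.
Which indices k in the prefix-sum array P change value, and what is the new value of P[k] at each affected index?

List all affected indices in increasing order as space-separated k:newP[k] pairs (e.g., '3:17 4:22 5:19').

Answer: 2:32 3:29 4:48 5:46 6:46 7:65 8:74

Derivation:
P[k] = A[0] + ... + A[k]
P[k] includes A[2] iff k >= 2
Affected indices: 2, 3, ..., 8; delta = 15
  P[2]: 17 + 15 = 32
  P[3]: 14 + 15 = 29
  P[4]: 33 + 15 = 48
  P[5]: 31 + 15 = 46
  P[6]: 31 + 15 = 46
  P[7]: 50 + 15 = 65
  P[8]: 59 + 15 = 74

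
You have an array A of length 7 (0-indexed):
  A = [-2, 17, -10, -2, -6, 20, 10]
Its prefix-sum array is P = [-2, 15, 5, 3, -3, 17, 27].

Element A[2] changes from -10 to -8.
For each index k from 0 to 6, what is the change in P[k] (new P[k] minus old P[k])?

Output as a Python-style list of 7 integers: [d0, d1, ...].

Element change: A[2] -10 -> -8, delta = 2
For k < 2: P[k] unchanged, delta_P[k] = 0
For k >= 2: P[k] shifts by exactly 2
Delta array: [0, 0, 2, 2, 2, 2, 2]

Answer: [0, 0, 2, 2, 2, 2, 2]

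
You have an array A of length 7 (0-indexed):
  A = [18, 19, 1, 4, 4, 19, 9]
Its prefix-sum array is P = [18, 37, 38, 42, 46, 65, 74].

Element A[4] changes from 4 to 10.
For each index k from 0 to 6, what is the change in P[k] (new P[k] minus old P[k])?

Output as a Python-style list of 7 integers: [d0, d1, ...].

Element change: A[4] 4 -> 10, delta = 6
For k < 4: P[k] unchanged, delta_P[k] = 0
For k >= 4: P[k] shifts by exactly 6
Delta array: [0, 0, 0, 0, 6, 6, 6]

Answer: [0, 0, 0, 0, 6, 6, 6]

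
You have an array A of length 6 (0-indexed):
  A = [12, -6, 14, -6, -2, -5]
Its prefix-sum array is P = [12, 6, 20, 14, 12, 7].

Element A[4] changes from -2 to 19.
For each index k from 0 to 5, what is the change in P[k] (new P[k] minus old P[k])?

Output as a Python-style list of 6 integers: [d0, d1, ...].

Answer: [0, 0, 0, 0, 21, 21]

Derivation:
Element change: A[4] -2 -> 19, delta = 21
For k < 4: P[k] unchanged, delta_P[k] = 0
For k >= 4: P[k] shifts by exactly 21
Delta array: [0, 0, 0, 0, 21, 21]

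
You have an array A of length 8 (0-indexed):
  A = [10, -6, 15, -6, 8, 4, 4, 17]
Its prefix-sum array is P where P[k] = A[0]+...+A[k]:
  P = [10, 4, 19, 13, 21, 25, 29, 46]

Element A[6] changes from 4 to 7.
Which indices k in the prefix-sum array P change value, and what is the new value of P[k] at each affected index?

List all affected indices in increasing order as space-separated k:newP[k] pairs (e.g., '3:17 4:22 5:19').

Answer: 6:32 7:49

Derivation:
P[k] = A[0] + ... + A[k]
P[k] includes A[6] iff k >= 6
Affected indices: 6, 7, ..., 7; delta = 3
  P[6]: 29 + 3 = 32
  P[7]: 46 + 3 = 49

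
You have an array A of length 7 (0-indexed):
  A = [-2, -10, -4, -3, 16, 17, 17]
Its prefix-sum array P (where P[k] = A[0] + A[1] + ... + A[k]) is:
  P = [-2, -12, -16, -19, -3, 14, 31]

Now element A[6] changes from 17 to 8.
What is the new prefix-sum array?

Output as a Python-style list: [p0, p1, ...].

Change: A[6] 17 -> 8, delta = -9
P[k] for k < 6: unchanged (A[6] not included)
P[k] for k >= 6: shift by delta = -9
  P[0] = -2 + 0 = -2
  P[1] = -12 + 0 = -12
  P[2] = -16 + 0 = -16
  P[3] = -19 + 0 = -19
  P[4] = -3 + 0 = -3
  P[5] = 14 + 0 = 14
  P[6] = 31 + -9 = 22

Answer: [-2, -12, -16, -19, -3, 14, 22]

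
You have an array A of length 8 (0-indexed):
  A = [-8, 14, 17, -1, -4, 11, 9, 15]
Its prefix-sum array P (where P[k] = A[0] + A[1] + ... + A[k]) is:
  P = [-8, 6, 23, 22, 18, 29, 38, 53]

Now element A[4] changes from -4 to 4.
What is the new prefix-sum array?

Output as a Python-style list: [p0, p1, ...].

Answer: [-8, 6, 23, 22, 26, 37, 46, 61]

Derivation:
Change: A[4] -4 -> 4, delta = 8
P[k] for k < 4: unchanged (A[4] not included)
P[k] for k >= 4: shift by delta = 8
  P[0] = -8 + 0 = -8
  P[1] = 6 + 0 = 6
  P[2] = 23 + 0 = 23
  P[3] = 22 + 0 = 22
  P[4] = 18 + 8 = 26
  P[5] = 29 + 8 = 37
  P[6] = 38 + 8 = 46
  P[7] = 53 + 8 = 61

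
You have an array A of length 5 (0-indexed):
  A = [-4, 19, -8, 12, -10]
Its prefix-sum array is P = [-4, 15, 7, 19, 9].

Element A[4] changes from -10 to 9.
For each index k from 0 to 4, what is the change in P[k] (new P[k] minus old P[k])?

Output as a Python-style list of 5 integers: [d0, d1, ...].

Element change: A[4] -10 -> 9, delta = 19
For k < 4: P[k] unchanged, delta_P[k] = 0
For k >= 4: P[k] shifts by exactly 19
Delta array: [0, 0, 0, 0, 19]

Answer: [0, 0, 0, 0, 19]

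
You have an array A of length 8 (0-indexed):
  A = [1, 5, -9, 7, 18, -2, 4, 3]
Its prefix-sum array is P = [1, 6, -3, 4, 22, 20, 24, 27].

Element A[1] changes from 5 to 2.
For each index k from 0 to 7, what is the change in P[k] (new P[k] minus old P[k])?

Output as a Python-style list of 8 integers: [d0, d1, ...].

Element change: A[1] 5 -> 2, delta = -3
For k < 1: P[k] unchanged, delta_P[k] = 0
For k >= 1: P[k] shifts by exactly -3
Delta array: [0, -3, -3, -3, -3, -3, -3, -3]

Answer: [0, -3, -3, -3, -3, -3, -3, -3]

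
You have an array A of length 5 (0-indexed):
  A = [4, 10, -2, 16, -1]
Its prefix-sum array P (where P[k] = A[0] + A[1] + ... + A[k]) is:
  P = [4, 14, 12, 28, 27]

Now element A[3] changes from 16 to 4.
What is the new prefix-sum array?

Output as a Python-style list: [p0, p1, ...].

Answer: [4, 14, 12, 16, 15]

Derivation:
Change: A[3] 16 -> 4, delta = -12
P[k] for k < 3: unchanged (A[3] not included)
P[k] for k >= 3: shift by delta = -12
  P[0] = 4 + 0 = 4
  P[1] = 14 + 0 = 14
  P[2] = 12 + 0 = 12
  P[3] = 28 + -12 = 16
  P[4] = 27 + -12 = 15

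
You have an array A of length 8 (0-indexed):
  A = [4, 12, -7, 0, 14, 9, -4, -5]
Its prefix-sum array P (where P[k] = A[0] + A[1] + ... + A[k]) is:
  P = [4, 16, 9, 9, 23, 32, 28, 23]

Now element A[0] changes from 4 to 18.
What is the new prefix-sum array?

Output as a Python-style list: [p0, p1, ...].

Change: A[0] 4 -> 18, delta = 14
P[k] for k < 0: unchanged (A[0] not included)
P[k] for k >= 0: shift by delta = 14
  P[0] = 4 + 14 = 18
  P[1] = 16 + 14 = 30
  P[2] = 9 + 14 = 23
  P[3] = 9 + 14 = 23
  P[4] = 23 + 14 = 37
  P[5] = 32 + 14 = 46
  P[6] = 28 + 14 = 42
  P[7] = 23 + 14 = 37

Answer: [18, 30, 23, 23, 37, 46, 42, 37]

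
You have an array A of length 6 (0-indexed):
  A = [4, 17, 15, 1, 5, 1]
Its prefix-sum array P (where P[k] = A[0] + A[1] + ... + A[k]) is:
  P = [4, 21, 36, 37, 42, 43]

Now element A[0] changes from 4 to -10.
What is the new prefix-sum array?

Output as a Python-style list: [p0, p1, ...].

Change: A[0] 4 -> -10, delta = -14
P[k] for k < 0: unchanged (A[0] not included)
P[k] for k >= 0: shift by delta = -14
  P[0] = 4 + -14 = -10
  P[1] = 21 + -14 = 7
  P[2] = 36 + -14 = 22
  P[3] = 37 + -14 = 23
  P[4] = 42 + -14 = 28
  P[5] = 43 + -14 = 29

Answer: [-10, 7, 22, 23, 28, 29]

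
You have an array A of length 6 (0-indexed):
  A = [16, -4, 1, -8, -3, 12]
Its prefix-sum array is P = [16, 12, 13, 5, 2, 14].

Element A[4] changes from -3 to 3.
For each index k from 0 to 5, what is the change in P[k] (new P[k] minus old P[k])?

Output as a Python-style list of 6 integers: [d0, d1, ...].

Element change: A[4] -3 -> 3, delta = 6
For k < 4: P[k] unchanged, delta_P[k] = 0
For k >= 4: P[k] shifts by exactly 6
Delta array: [0, 0, 0, 0, 6, 6]

Answer: [0, 0, 0, 0, 6, 6]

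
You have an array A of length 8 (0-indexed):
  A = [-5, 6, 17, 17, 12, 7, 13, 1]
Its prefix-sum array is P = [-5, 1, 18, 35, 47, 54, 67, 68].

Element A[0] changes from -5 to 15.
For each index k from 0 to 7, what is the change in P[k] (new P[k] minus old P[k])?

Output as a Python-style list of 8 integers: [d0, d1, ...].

Element change: A[0] -5 -> 15, delta = 20
For k < 0: P[k] unchanged, delta_P[k] = 0
For k >= 0: P[k] shifts by exactly 20
Delta array: [20, 20, 20, 20, 20, 20, 20, 20]

Answer: [20, 20, 20, 20, 20, 20, 20, 20]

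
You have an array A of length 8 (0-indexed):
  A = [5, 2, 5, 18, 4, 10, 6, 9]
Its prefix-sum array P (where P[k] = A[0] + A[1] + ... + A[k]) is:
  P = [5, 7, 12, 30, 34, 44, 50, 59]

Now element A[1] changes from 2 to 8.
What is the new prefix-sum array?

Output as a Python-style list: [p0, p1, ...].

Change: A[1] 2 -> 8, delta = 6
P[k] for k < 1: unchanged (A[1] not included)
P[k] for k >= 1: shift by delta = 6
  P[0] = 5 + 0 = 5
  P[1] = 7 + 6 = 13
  P[2] = 12 + 6 = 18
  P[3] = 30 + 6 = 36
  P[4] = 34 + 6 = 40
  P[5] = 44 + 6 = 50
  P[6] = 50 + 6 = 56
  P[7] = 59 + 6 = 65

Answer: [5, 13, 18, 36, 40, 50, 56, 65]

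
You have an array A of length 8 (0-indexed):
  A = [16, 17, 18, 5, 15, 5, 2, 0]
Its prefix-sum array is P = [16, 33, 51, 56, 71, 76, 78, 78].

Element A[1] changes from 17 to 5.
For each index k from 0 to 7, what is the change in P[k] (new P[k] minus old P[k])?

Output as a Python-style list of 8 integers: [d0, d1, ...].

Element change: A[1] 17 -> 5, delta = -12
For k < 1: P[k] unchanged, delta_P[k] = 0
For k >= 1: P[k] shifts by exactly -12
Delta array: [0, -12, -12, -12, -12, -12, -12, -12]

Answer: [0, -12, -12, -12, -12, -12, -12, -12]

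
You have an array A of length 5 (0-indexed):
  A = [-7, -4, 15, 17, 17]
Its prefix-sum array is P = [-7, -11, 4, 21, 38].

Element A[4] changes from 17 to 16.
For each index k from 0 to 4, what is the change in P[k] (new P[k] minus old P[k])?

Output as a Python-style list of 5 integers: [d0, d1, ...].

Element change: A[4] 17 -> 16, delta = -1
For k < 4: P[k] unchanged, delta_P[k] = 0
For k >= 4: P[k] shifts by exactly -1
Delta array: [0, 0, 0, 0, -1]

Answer: [0, 0, 0, 0, -1]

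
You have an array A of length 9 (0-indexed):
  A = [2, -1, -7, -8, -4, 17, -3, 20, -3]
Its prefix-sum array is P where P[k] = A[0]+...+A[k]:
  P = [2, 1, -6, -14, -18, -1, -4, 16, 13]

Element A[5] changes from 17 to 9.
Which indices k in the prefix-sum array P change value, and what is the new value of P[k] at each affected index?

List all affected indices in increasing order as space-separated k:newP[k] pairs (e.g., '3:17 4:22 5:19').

P[k] = A[0] + ... + A[k]
P[k] includes A[5] iff k >= 5
Affected indices: 5, 6, ..., 8; delta = -8
  P[5]: -1 + -8 = -9
  P[6]: -4 + -8 = -12
  P[7]: 16 + -8 = 8
  P[8]: 13 + -8 = 5

Answer: 5:-9 6:-12 7:8 8:5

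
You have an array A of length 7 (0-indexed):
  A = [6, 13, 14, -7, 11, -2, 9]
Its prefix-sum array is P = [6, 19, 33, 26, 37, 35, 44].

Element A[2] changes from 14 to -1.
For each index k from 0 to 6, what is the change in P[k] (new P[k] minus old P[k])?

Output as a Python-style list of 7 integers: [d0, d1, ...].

Answer: [0, 0, -15, -15, -15, -15, -15]

Derivation:
Element change: A[2] 14 -> -1, delta = -15
For k < 2: P[k] unchanged, delta_P[k] = 0
For k >= 2: P[k] shifts by exactly -15
Delta array: [0, 0, -15, -15, -15, -15, -15]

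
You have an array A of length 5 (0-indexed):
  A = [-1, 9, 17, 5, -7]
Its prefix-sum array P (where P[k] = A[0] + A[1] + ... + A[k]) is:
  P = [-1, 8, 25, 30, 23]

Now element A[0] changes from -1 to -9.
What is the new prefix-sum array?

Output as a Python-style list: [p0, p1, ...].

Change: A[0] -1 -> -9, delta = -8
P[k] for k < 0: unchanged (A[0] not included)
P[k] for k >= 0: shift by delta = -8
  P[0] = -1 + -8 = -9
  P[1] = 8 + -8 = 0
  P[2] = 25 + -8 = 17
  P[3] = 30 + -8 = 22
  P[4] = 23 + -8 = 15

Answer: [-9, 0, 17, 22, 15]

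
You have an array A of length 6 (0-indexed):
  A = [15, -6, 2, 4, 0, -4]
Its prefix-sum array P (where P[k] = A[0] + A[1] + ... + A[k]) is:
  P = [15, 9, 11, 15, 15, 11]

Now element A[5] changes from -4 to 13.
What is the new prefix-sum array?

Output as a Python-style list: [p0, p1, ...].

Answer: [15, 9, 11, 15, 15, 28]

Derivation:
Change: A[5] -4 -> 13, delta = 17
P[k] for k < 5: unchanged (A[5] not included)
P[k] for k >= 5: shift by delta = 17
  P[0] = 15 + 0 = 15
  P[1] = 9 + 0 = 9
  P[2] = 11 + 0 = 11
  P[3] = 15 + 0 = 15
  P[4] = 15 + 0 = 15
  P[5] = 11 + 17 = 28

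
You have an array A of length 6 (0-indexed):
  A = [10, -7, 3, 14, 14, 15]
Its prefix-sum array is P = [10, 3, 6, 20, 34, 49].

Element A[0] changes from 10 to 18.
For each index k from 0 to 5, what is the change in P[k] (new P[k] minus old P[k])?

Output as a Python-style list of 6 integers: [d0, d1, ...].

Element change: A[0] 10 -> 18, delta = 8
For k < 0: P[k] unchanged, delta_P[k] = 0
For k >= 0: P[k] shifts by exactly 8
Delta array: [8, 8, 8, 8, 8, 8]

Answer: [8, 8, 8, 8, 8, 8]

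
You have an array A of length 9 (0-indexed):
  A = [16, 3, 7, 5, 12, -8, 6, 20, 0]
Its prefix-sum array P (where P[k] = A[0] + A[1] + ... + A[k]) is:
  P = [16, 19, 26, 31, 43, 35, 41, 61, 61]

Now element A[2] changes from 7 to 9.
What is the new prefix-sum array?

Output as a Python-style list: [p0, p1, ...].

Change: A[2] 7 -> 9, delta = 2
P[k] for k < 2: unchanged (A[2] not included)
P[k] for k >= 2: shift by delta = 2
  P[0] = 16 + 0 = 16
  P[1] = 19 + 0 = 19
  P[2] = 26 + 2 = 28
  P[3] = 31 + 2 = 33
  P[4] = 43 + 2 = 45
  P[5] = 35 + 2 = 37
  P[6] = 41 + 2 = 43
  P[7] = 61 + 2 = 63
  P[8] = 61 + 2 = 63

Answer: [16, 19, 28, 33, 45, 37, 43, 63, 63]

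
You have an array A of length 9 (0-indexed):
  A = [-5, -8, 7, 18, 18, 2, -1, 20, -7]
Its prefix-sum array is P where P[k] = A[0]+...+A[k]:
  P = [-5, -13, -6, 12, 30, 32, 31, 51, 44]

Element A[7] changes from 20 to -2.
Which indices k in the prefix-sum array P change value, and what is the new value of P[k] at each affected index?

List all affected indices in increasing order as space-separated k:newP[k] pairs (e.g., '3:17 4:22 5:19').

Answer: 7:29 8:22

Derivation:
P[k] = A[0] + ... + A[k]
P[k] includes A[7] iff k >= 7
Affected indices: 7, 8, ..., 8; delta = -22
  P[7]: 51 + -22 = 29
  P[8]: 44 + -22 = 22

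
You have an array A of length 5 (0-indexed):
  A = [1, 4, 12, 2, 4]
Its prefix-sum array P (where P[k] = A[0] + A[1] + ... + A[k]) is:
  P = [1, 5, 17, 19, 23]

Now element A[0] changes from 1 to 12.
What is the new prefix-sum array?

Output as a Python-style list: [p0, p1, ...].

Change: A[0] 1 -> 12, delta = 11
P[k] for k < 0: unchanged (A[0] not included)
P[k] for k >= 0: shift by delta = 11
  P[0] = 1 + 11 = 12
  P[1] = 5 + 11 = 16
  P[2] = 17 + 11 = 28
  P[3] = 19 + 11 = 30
  P[4] = 23 + 11 = 34

Answer: [12, 16, 28, 30, 34]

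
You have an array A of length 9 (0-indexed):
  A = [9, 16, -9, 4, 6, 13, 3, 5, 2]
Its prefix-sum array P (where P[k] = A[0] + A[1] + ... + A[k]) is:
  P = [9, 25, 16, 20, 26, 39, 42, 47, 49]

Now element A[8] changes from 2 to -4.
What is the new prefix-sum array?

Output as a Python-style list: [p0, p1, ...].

Change: A[8] 2 -> -4, delta = -6
P[k] for k < 8: unchanged (A[8] not included)
P[k] for k >= 8: shift by delta = -6
  P[0] = 9 + 0 = 9
  P[1] = 25 + 0 = 25
  P[2] = 16 + 0 = 16
  P[3] = 20 + 0 = 20
  P[4] = 26 + 0 = 26
  P[5] = 39 + 0 = 39
  P[6] = 42 + 0 = 42
  P[7] = 47 + 0 = 47
  P[8] = 49 + -6 = 43

Answer: [9, 25, 16, 20, 26, 39, 42, 47, 43]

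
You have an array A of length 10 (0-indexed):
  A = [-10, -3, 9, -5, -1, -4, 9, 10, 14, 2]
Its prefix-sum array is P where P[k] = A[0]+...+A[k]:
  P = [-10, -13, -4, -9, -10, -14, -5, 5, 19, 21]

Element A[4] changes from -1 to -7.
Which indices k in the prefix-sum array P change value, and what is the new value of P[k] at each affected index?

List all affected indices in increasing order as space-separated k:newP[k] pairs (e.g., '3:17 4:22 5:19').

Answer: 4:-16 5:-20 6:-11 7:-1 8:13 9:15

Derivation:
P[k] = A[0] + ... + A[k]
P[k] includes A[4] iff k >= 4
Affected indices: 4, 5, ..., 9; delta = -6
  P[4]: -10 + -6 = -16
  P[5]: -14 + -6 = -20
  P[6]: -5 + -6 = -11
  P[7]: 5 + -6 = -1
  P[8]: 19 + -6 = 13
  P[9]: 21 + -6 = 15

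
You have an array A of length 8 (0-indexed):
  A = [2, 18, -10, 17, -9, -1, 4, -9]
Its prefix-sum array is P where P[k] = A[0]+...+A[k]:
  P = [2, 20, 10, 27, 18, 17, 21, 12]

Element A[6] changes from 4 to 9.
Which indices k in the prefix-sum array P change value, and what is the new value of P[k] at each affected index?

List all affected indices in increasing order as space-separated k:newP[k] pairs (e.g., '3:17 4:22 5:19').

Answer: 6:26 7:17

Derivation:
P[k] = A[0] + ... + A[k]
P[k] includes A[6] iff k >= 6
Affected indices: 6, 7, ..., 7; delta = 5
  P[6]: 21 + 5 = 26
  P[7]: 12 + 5 = 17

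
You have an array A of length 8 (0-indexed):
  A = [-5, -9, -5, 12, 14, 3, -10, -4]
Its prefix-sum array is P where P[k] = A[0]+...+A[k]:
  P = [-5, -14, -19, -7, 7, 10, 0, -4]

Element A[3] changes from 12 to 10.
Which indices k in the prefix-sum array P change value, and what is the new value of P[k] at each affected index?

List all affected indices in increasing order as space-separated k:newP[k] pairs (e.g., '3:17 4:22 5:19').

P[k] = A[0] + ... + A[k]
P[k] includes A[3] iff k >= 3
Affected indices: 3, 4, ..., 7; delta = -2
  P[3]: -7 + -2 = -9
  P[4]: 7 + -2 = 5
  P[5]: 10 + -2 = 8
  P[6]: 0 + -2 = -2
  P[7]: -4 + -2 = -6

Answer: 3:-9 4:5 5:8 6:-2 7:-6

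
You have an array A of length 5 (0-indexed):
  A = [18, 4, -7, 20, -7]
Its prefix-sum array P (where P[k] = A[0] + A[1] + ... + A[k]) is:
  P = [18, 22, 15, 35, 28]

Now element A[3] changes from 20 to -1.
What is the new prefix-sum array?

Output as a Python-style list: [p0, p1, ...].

Answer: [18, 22, 15, 14, 7]

Derivation:
Change: A[3] 20 -> -1, delta = -21
P[k] for k < 3: unchanged (A[3] not included)
P[k] for k >= 3: shift by delta = -21
  P[0] = 18 + 0 = 18
  P[1] = 22 + 0 = 22
  P[2] = 15 + 0 = 15
  P[3] = 35 + -21 = 14
  P[4] = 28 + -21 = 7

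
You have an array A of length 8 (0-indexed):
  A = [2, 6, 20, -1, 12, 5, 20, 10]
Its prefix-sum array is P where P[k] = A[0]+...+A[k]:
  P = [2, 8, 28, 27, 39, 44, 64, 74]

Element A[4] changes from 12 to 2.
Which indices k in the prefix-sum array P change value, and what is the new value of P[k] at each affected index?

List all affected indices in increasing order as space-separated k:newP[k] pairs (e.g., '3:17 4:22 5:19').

Answer: 4:29 5:34 6:54 7:64

Derivation:
P[k] = A[0] + ... + A[k]
P[k] includes A[4] iff k >= 4
Affected indices: 4, 5, ..., 7; delta = -10
  P[4]: 39 + -10 = 29
  P[5]: 44 + -10 = 34
  P[6]: 64 + -10 = 54
  P[7]: 74 + -10 = 64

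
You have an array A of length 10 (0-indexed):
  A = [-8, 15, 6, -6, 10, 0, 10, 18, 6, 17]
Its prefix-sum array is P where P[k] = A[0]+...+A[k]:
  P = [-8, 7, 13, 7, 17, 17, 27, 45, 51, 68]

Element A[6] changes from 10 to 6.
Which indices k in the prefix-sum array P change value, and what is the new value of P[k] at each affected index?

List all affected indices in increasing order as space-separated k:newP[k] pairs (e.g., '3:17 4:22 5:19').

Answer: 6:23 7:41 8:47 9:64

Derivation:
P[k] = A[0] + ... + A[k]
P[k] includes A[6] iff k >= 6
Affected indices: 6, 7, ..., 9; delta = -4
  P[6]: 27 + -4 = 23
  P[7]: 45 + -4 = 41
  P[8]: 51 + -4 = 47
  P[9]: 68 + -4 = 64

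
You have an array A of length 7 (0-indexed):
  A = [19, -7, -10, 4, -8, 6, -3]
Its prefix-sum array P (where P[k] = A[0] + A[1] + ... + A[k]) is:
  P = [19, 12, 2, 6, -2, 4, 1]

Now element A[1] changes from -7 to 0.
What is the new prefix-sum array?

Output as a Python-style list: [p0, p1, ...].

Answer: [19, 19, 9, 13, 5, 11, 8]

Derivation:
Change: A[1] -7 -> 0, delta = 7
P[k] for k < 1: unchanged (A[1] not included)
P[k] for k >= 1: shift by delta = 7
  P[0] = 19 + 0 = 19
  P[1] = 12 + 7 = 19
  P[2] = 2 + 7 = 9
  P[3] = 6 + 7 = 13
  P[4] = -2 + 7 = 5
  P[5] = 4 + 7 = 11
  P[6] = 1 + 7 = 8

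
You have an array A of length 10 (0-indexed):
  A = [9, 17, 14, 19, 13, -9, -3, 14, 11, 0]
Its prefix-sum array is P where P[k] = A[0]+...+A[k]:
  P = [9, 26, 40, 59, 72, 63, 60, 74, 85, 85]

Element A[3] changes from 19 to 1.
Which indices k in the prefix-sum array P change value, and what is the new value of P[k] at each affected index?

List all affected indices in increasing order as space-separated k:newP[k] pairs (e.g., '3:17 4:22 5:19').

Answer: 3:41 4:54 5:45 6:42 7:56 8:67 9:67

Derivation:
P[k] = A[0] + ... + A[k]
P[k] includes A[3] iff k >= 3
Affected indices: 3, 4, ..., 9; delta = -18
  P[3]: 59 + -18 = 41
  P[4]: 72 + -18 = 54
  P[5]: 63 + -18 = 45
  P[6]: 60 + -18 = 42
  P[7]: 74 + -18 = 56
  P[8]: 85 + -18 = 67
  P[9]: 85 + -18 = 67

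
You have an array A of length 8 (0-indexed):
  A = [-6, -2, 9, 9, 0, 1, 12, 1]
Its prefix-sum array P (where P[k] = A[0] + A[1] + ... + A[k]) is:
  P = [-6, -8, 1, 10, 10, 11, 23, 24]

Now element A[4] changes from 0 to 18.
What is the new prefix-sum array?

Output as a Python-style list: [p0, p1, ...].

Change: A[4] 0 -> 18, delta = 18
P[k] for k < 4: unchanged (A[4] not included)
P[k] for k >= 4: shift by delta = 18
  P[0] = -6 + 0 = -6
  P[1] = -8 + 0 = -8
  P[2] = 1 + 0 = 1
  P[3] = 10 + 0 = 10
  P[4] = 10 + 18 = 28
  P[5] = 11 + 18 = 29
  P[6] = 23 + 18 = 41
  P[7] = 24 + 18 = 42

Answer: [-6, -8, 1, 10, 28, 29, 41, 42]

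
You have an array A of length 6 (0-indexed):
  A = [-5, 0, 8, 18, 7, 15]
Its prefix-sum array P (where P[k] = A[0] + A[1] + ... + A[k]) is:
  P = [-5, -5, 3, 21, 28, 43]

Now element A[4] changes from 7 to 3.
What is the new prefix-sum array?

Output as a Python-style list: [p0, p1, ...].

Change: A[4] 7 -> 3, delta = -4
P[k] for k < 4: unchanged (A[4] not included)
P[k] for k >= 4: shift by delta = -4
  P[0] = -5 + 0 = -5
  P[1] = -5 + 0 = -5
  P[2] = 3 + 0 = 3
  P[3] = 21 + 0 = 21
  P[4] = 28 + -4 = 24
  P[5] = 43 + -4 = 39

Answer: [-5, -5, 3, 21, 24, 39]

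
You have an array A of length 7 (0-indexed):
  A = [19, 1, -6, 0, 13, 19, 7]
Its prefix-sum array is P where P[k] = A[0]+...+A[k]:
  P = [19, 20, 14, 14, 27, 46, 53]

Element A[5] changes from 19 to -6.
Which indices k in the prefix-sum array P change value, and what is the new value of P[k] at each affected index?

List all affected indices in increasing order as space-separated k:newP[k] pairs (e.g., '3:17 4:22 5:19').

P[k] = A[0] + ... + A[k]
P[k] includes A[5] iff k >= 5
Affected indices: 5, 6, ..., 6; delta = -25
  P[5]: 46 + -25 = 21
  P[6]: 53 + -25 = 28

Answer: 5:21 6:28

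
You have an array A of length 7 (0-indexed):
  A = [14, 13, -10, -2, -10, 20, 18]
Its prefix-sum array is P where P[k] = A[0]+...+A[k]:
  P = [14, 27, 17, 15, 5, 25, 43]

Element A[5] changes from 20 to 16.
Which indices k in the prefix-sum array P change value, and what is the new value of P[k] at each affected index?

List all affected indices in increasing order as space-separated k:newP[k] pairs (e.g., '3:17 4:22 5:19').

Answer: 5:21 6:39

Derivation:
P[k] = A[0] + ... + A[k]
P[k] includes A[5] iff k >= 5
Affected indices: 5, 6, ..., 6; delta = -4
  P[5]: 25 + -4 = 21
  P[6]: 43 + -4 = 39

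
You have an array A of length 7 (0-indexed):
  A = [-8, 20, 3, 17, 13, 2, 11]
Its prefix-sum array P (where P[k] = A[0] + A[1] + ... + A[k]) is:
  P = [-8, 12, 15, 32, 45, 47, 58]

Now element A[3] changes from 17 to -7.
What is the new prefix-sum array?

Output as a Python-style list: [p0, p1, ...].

Answer: [-8, 12, 15, 8, 21, 23, 34]

Derivation:
Change: A[3] 17 -> -7, delta = -24
P[k] for k < 3: unchanged (A[3] not included)
P[k] for k >= 3: shift by delta = -24
  P[0] = -8 + 0 = -8
  P[1] = 12 + 0 = 12
  P[2] = 15 + 0 = 15
  P[3] = 32 + -24 = 8
  P[4] = 45 + -24 = 21
  P[5] = 47 + -24 = 23
  P[6] = 58 + -24 = 34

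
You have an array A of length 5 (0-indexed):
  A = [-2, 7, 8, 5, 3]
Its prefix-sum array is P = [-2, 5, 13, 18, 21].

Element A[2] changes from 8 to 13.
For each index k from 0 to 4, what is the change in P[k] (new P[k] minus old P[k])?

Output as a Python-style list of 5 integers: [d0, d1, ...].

Answer: [0, 0, 5, 5, 5]

Derivation:
Element change: A[2] 8 -> 13, delta = 5
For k < 2: P[k] unchanged, delta_P[k] = 0
For k >= 2: P[k] shifts by exactly 5
Delta array: [0, 0, 5, 5, 5]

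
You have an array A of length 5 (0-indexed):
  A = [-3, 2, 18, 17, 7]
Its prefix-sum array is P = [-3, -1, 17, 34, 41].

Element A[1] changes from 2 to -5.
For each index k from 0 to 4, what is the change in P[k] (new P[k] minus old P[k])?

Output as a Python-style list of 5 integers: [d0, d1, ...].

Answer: [0, -7, -7, -7, -7]

Derivation:
Element change: A[1] 2 -> -5, delta = -7
For k < 1: P[k] unchanged, delta_P[k] = 0
For k >= 1: P[k] shifts by exactly -7
Delta array: [0, -7, -7, -7, -7]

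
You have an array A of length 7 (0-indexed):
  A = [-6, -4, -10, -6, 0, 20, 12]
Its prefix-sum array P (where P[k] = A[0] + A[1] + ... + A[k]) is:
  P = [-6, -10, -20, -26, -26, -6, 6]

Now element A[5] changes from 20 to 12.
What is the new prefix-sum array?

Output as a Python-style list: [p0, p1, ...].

Answer: [-6, -10, -20, -26, -26, -14, -2]

Derivation:
Change: A[5] 20 -> 12, delta = -8
P[k] for k < 5: unchanged (A[5] not included)
P[k] for k >= 5: shift by delta = -8
  P[0] = -6 + 0 = -6
  P[1] = -10 + 0 = -10
  P[2] = -20 + 0 = -20
  P[3] = -26 + 0 = -26
  P[4] = -26 + 0 = -26
  P[5] = -6 + -8 = -14
  P[6] = 6 + -8 = -2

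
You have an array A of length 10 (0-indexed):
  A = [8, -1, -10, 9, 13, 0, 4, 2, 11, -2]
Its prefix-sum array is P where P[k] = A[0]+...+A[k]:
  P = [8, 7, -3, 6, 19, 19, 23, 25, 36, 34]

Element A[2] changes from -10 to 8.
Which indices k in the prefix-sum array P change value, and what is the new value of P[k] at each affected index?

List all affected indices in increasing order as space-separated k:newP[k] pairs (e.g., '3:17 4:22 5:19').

Answer: 2:15 3:24 4:37 5:37 6:41 7:43 8:54 9:52

Derivation:
P[k] = A[0] + ... + A[k]
P[k] includes A[2] iff k >= 2
Affected indices: 2, 3, ..., 9; delta = 18
  P[2]: -3 + 18 = 15
  P[3]: 6 + 18 = 24
  P[4]: 19 + 18 = 37
  P[5]: 19 + 18 = 37
  P[6]: 23 + 18 = 41
  P[7]: 25 + 18 = 43
  P[8]: 36 + 18 = 54
  P[9]: 34 + 18 = 52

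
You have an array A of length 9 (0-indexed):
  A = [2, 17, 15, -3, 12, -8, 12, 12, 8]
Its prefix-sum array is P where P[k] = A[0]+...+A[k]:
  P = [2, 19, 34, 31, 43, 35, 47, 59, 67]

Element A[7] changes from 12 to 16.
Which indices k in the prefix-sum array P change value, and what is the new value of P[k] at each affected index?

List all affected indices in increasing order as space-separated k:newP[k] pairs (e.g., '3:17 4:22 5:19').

Answer: 7:63 8:71

Derivation:
P[k] = A[0] + ... + A[k]
P[k] includes A[7] iff k >= 7
Affected indices: 7, 8, ..., 8; delta = 4
  P[7]: 59 + 4 = 63
  P[8]: 67 + 4 = 71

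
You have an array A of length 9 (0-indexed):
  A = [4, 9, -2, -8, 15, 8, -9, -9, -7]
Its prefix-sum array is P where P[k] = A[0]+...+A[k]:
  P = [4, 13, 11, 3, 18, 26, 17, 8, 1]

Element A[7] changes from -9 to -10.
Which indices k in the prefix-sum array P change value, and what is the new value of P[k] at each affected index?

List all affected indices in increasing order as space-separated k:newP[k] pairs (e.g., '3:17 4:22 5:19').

P[k] = A[0] + ... + A[k]
P[k] includes A[7] iff k >= 7
Affected indices: 7, 8, ..., 8; delta = -1
  P[7]: 8 + -1 = 7
  P[8]: 1 + -1 = 0

Answer: 7:7 8:0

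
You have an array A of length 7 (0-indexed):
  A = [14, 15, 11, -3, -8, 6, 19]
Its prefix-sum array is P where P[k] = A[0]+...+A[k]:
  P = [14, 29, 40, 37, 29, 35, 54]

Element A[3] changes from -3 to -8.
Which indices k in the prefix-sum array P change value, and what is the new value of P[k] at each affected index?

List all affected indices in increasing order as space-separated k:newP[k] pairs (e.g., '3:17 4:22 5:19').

Answer: 3:32 4:24 5:30 6:49

Derivation:
P[k] = A[0] + ... + A[k]
P[k] includes A[3] iff k >= 3
Affected indices: 3, 4, ..., 6; delta = -5
  P[3]: 37 + -5 = 32
  P[4]: 29 + -5 = 24
  P[5]: 35 + -5 = 30
  P[6]: 54 + -5 = 49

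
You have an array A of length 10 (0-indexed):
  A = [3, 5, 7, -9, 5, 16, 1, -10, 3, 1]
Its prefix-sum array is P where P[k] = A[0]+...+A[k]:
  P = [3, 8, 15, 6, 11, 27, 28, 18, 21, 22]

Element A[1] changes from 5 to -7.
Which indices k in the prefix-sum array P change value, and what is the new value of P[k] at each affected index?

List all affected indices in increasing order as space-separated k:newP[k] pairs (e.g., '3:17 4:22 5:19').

P[k] = A[0] + ... + A[k]
P[k] includes A[1] iff k >= 1
Affected indices: 1, 2, ..., 9; delta = -12
  P[1]: 8 + -12 = -4
  P[2]: 15 + -12 = 3
  P[3]: 6 + -12 = -6
  P[4]: 11 + -12 = -1
  P[5]: 27 + -12 = 15
  P[6]: 28 + -12 = 16
  P[7]: 18 + -12 = 6
  P[8]: 21 + -12 = 9
  P[9]: 22 + -12 = 10

Answer: 1:-4 2:3 3:-6 4:-1 5:15 6:16 7:6 8:9 9:10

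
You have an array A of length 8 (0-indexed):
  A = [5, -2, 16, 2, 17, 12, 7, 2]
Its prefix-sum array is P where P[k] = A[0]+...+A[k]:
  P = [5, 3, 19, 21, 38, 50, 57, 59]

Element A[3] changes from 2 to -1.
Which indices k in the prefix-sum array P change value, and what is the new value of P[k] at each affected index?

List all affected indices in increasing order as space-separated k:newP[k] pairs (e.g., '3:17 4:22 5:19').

Answer: 3:18 4:35 5:47 6:54 7:56

Derivation:
P[k] = A[0] + ... + A[k]
P[k] includes A[3] iff k >= 3
Affected indices: 3, 4, ..., 7; delta = -3
  P[3]: 21 + -3 = 18
  P[4]: 38 + -3 = 35
  P[5]: 50 + -3 = 47
  P[6]: 57 + -3 = 54
  P[7]: 59 + -3 = 56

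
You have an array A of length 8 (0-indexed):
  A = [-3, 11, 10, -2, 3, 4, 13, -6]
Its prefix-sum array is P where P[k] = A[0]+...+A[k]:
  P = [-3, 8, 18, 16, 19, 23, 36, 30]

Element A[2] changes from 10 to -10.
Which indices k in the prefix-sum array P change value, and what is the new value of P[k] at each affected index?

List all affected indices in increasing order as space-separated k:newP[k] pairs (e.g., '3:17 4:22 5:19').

P[k] = A[0] + ... + A[k]
P[k] includes A[2] iff k >= 2
Affected indices: 2, 3, ..., 7; delta = -20
  P[2]: 18 + -20 = -2
  P[3]: 16 + -20 = -4
  P[4]: 19 + -20 = -1
  P[5]: 23 + -20 = 3
  P[6]: 36 + -20 = 16
  P[7]: 30 + -20 = 10

Answer: 2:-2 3:-4 4:-1 5:3 6:16 7:10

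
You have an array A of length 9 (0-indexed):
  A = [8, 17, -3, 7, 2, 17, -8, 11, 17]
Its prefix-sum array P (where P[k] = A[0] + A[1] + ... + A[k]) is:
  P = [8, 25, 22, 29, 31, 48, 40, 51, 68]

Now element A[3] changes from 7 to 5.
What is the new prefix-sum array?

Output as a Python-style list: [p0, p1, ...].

Answer: [8, 25, 22, 27, 29, 46, 38, 49, 66]

Derivation:
Change: A[3] 7 -> 5, delta = -2
P[k] for k < 3: unchanged (A[3] not included)
P[k] for k >= 3: shift by delta = -2
  P[0] = 8 + 0 = 8
  P[1] = 25 + 0 = 25
  P[2] = 22 + 0 = 22
  P[3] = 29 + -2 = 27
  P[4] = 31 + -2 = 29
  P[5] = 48 + -2 = 46
  P[6] = 40 + -2 = 38
  P[7] = 51 + -2 = 49
  P[8] = 68 + -2 = 66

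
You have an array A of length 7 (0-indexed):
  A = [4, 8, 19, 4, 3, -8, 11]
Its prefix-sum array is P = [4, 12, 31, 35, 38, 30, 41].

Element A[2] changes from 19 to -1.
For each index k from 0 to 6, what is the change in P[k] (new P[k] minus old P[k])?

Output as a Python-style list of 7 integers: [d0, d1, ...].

Answer: [0, 0, -20, -20, -20, -20, -20]

Derivation:
Element change: A[2] 19 -> -1, delta = -20
For k < 2: P[k] unchanged, delta_P[k] = 0
For k >= 2: P[k] shifts by exactly -20
Delta array: [0, 0, -20, -20, -20, -20, -20]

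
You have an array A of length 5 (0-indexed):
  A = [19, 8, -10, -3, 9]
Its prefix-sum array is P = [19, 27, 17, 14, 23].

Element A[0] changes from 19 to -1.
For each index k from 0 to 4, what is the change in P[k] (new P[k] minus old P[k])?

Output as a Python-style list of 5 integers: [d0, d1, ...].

Element change: A[0] 19 -> -1, delta = -20
For k < 0: P[k] unchanged, delta_P[k] = 0
For k >= 0: P[k] shifts by exactly -20
Delta array: [-20, -20, -20, -20, -20]

Answer: [-20, -20, -20, -20, -20]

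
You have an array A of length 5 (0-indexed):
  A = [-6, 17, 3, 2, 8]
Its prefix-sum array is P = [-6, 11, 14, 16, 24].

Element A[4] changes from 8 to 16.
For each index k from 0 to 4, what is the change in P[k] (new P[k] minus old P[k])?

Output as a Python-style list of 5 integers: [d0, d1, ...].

Element change: A[4] 8 -> 16, delta = 8
For k < 4: P[k] unchanged, delta_P[k] = 0
For k >= 4: P[k] shifts by exactly 8
Delta array: [0, 0, 0, 0, 8]

Answer: [0, 0, 0, 0, 8]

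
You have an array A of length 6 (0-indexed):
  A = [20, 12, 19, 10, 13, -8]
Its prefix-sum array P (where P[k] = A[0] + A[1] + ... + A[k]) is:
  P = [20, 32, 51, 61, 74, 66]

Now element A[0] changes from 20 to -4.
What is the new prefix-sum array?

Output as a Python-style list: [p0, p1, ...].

Answer: [-4, 8, 27, 37, 50, 42]

Derivation:
Change: A[0] 20 -> -4, delta = -24
P[k] for k < 0: unchanged (A[0] not included)
P[k] for k >= 0: shift by delta = -24
  P[0] = 20 + -24 = -4
  P[1] = 32 + -24 = 8
  P[2] = 51 + -24 = 27
  P[3] = 61 + -24 = 37
  P[4] = 74 + -24 = 50
  P[5] = 66 + -24 = 42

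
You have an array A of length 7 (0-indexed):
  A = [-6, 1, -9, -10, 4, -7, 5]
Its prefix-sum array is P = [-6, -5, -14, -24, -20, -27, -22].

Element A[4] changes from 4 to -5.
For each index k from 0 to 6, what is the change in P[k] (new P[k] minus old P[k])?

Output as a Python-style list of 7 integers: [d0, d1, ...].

Element change: A[4] 4 -> -5, delta = -9
For k < 4: P[k] unchanged, delta_P[k] = 0
For k >= 4: P[k] shifts by exactly -9
Delta array: [0, 0, 0, 0, -9, -9, -9]

Answer: [0, 0, 0, 0, -9, -9, -9]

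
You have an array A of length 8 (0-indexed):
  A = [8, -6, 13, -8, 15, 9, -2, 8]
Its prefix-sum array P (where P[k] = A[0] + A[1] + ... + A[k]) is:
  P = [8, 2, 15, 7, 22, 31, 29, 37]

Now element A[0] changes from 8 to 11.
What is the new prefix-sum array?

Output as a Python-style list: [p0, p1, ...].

Answer: [11, 5, 18, 10, 25, 34, 32, 40]

Derivation:
Change: A[0] 8 -> 11, delta = 3
P[k] for k < 0: unchanged (A[0] not included)
P[k] for k >= 0: shift by delta = 3
  P[0] = 8 + 3 = 11
  P[1] = 2 + 3 = 5
  P[2] = 15 + 3 = 18
  P[3] = 7 + 3 = 10
  P[4] = 22 + 3 = 25
  P[5] = 31 + 3 = 34
  P[6] = 29 + 3 = 32
  P[7] = 37 + 3 = 40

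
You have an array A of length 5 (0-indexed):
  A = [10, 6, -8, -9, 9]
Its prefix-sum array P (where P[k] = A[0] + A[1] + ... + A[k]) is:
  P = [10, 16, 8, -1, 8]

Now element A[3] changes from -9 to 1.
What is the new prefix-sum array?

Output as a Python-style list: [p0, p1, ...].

Answer: [10, 16, 8, 9, 18]

Derivation:
Change: A[3] -9 -> 1, delta = 10
P[k] for k < 3: unchanged (A[3] not included)
P[k] for k >= 3: shift by delta = 10
  P[0] = 10 + 0 = 10
  P[1] = 16 + 0 = 16
  P[2] = 8 + 0 = 8
  P[3] = -1 + 10 = 9
  P[4] = 8 + 10 = 18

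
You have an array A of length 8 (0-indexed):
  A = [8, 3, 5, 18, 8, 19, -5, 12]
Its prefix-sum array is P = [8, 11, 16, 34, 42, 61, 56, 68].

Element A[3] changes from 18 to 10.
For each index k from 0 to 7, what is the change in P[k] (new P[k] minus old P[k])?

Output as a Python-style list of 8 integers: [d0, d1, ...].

Answer: [0, 0, 0, -8, -8, -8, -8, -8]

Derivation:
Element change: A[3] 18 -> 10, delta = -8
For k < 3: P[k] unchanged, delta_P[k] = 0
For k >= 3: P[k] shifts by exactly -8
Delta array: [0, 0, 0, -8, -8, -8, -8, -8]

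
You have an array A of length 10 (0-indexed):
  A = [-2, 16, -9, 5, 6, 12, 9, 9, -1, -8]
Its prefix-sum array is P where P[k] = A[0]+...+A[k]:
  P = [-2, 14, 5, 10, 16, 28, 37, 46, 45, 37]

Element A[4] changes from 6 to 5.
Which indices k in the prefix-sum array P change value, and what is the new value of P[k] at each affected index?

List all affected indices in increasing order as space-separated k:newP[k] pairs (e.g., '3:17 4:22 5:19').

Answer: 4:15 5:27 6:36 7:45 8:44 9:36

Derivation:
P[k] = A[0] + ... + A[k]
P[k] includes A[4] iff k >= 4
Affected indices: 4, 5, ..., 9; delta = -1
  P[4]: 16 + -1 = 15
  P[5]: 28 + -1 = 27
  P[6]: 37 + -1 = 36
  P[7]: 46 + -1 = 45
  P[8]: 45 + -1 = 44
  P[9]: 37 + -1 = 36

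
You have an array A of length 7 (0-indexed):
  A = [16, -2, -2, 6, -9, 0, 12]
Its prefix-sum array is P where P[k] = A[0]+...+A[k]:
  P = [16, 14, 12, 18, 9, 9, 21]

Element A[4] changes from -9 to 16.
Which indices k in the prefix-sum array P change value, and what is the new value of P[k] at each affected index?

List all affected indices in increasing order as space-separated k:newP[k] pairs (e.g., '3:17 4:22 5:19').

P[k] = A[0] + ... + A[k]
P[k] includes A[4] iff k >= 4
Affected indices: 4, 5, ..., 6; delta = 25
  P[4]: 9 + 25 = 34
  P[5]: 9 + 25 = 34
  P[6]: 21 + 25 = 46

Answer: 4:34 5:34 6:46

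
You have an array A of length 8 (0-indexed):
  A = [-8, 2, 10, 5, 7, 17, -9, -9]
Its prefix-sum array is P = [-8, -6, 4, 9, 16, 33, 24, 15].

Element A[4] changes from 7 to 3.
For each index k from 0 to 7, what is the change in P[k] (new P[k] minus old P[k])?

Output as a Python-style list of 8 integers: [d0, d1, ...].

Answer: [0, 0, 0, 0, -4, -4, -4, -4]

Derivation:
Element change: A[4] 7 -> 3, delta = -4
For k < 4: P[k] unchanged, delta_P[k] = 0
For k >= 4: P[k] shifts by exactly -4
Delta array: [0, 0, 0, 0, -4, -4, -4, -4]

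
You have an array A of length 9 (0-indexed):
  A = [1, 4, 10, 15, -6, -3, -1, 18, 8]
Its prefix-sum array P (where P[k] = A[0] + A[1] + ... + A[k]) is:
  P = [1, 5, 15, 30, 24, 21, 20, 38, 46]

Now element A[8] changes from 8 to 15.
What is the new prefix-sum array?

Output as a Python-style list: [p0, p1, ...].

Answer: [1, 5, 15, 30, 24, 21, 20, 38, 53]

Derivation:
Change: A[8] 8 -> 15, delta = 7
P[k] for k < 8: unchanged (A[8] not included)
P[k] for k >= 8: shift by delta = 7
  P[0] = 1 + 0 = 1
  P[1] = 5 + 0 = 5
  P[2] = 15 + 0 = 15
  P[3] = 30 + 0 = 30
  P[4] = 24 + 0 = 24
  P[5] = 21 + 0 = 21
  P[6] = 20 + 0 = 20
  P[7] = 38 + 0 = 38
  P[8] = 46 + 7 = 53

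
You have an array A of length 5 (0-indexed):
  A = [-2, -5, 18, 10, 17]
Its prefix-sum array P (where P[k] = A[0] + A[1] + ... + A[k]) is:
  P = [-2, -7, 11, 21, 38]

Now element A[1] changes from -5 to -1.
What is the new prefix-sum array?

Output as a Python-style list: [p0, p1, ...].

Answer: [-2, -3, 15, 25, 42]

Derivation:
Change: A[1] -5 -> -1, delta = 4
P[k] for k < 1: unchanged (A[1] not included)
P[k] for k >= 1: shift by delta = 4
  P[0] = -2 + 0 = -2
  P[1] = -7 + 4 = -3
  P[2] = 11 + 4 = 15
  P[3] = 21 + 4 = 25
  P[4] = 38 + 4 = 42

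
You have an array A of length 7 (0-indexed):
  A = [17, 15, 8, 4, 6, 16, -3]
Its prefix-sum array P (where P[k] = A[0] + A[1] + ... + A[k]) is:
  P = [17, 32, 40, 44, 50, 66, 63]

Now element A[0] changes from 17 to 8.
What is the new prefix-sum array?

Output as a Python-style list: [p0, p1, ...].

Answer: [8, 23, 31, 35, 41, 57, 54]

Derivation:
Change: A[0] 17 -> 8, delta = -9
P[k] for k < 0: unchanged (A[0] not included)
P[k] for k >= 0: shift by delta = -9
  P[0] = 17 + -9 = 8
  P[1] = 32 + -9 = 23
  P[2] = 40 + -9 = 31
  P[3] = 44 + -9 = 35
  P[4] = 50 + -9 = 41
  P[5] = 66 + -9 = 57
  P[6] = 63 + -9 = 54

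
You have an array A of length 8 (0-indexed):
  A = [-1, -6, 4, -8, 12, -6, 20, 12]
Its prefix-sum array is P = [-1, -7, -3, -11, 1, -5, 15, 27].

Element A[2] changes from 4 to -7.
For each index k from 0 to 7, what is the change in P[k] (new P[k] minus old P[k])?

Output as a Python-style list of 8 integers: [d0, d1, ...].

Answer: [0, 0, -11, -11, -11, -11, -11, -11]

Derivation:
Element change: A[2] 4 -> -7, delta = -11
For k < 2: P[k] unchanged, delta_P[k] = 0
For k >= 2: P[k] shifts by exactly -11
Delta array: [0, 0, -11, -11, -11, -11, -11, -11]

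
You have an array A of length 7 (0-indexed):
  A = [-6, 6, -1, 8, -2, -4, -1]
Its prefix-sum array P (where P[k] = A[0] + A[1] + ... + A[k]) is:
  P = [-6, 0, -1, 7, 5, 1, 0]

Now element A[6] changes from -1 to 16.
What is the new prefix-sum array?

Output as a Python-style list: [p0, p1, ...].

Change: A[6] -1 -> 16, delta = 17
P[k] for k < 6: unchanged (A[6] not included)
P[k] for k >= 6: shift by delta = 17
  P[0] = -6 + 0 = -6
  P[1] = 0 + 0 = 0
  P[2] = -1 + 0 = -1
  P[3] = 7 + 0 = 7
  P[4] = 5 + 0 = 5
  P[5] = 1 + 0 = 1
  P[6] = 0 + 17 = 17

Answer: [-6, 0, -1, 7, 5, 1, 17]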